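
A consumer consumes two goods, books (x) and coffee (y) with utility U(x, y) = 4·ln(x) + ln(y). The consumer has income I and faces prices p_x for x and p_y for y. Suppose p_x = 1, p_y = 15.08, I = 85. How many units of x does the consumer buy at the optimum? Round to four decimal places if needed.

x* = 68

Demand: x*(p_x,p_y,I) = 0.8·I/p_x and y* = 0.2·I/p_y.
At p_x=1, p_y=15.08, I=85: x* = 0.8·85/1 = 68.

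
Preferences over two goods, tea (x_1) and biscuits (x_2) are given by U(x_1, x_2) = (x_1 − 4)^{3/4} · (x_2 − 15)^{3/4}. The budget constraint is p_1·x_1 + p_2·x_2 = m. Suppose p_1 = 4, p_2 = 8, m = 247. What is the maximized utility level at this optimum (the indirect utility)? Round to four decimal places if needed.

V = 30.731

Let x_1' = x_1−4, x_2' = x_2−15. MRS = x_2'/x_1' = p_1/p_2.
Substituting into the budget: x_1* = 4 + 0.5·(m − 4·p_1 − 15·p_2)/p_1, and x_2* = 15 + 0.5·(…)/p_2.
Discretionary income = 247 − 4·4 − 15·8 = 111; x_1* = 4 + 0.5·111/4 = 17.875; x_2* = 15 + 0.5·111/8 = 21.9375.
Utility at the optimum: U(17.875, 21.9375) = 30.731.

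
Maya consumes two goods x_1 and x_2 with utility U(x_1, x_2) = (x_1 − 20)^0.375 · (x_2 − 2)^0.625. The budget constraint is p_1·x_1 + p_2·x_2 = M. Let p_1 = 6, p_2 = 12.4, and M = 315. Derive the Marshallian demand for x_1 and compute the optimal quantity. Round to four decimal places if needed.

MRS = (3/5)·(x_2−2)/(x_1−20). Tangency with p_1/p_2 gives x_2−2 = (5/3)·(p_1/p_2)·(x_1−20).
Substituting into the budget: x_1* = 20 + 0.375·(M − 20·p_1 − 2·p_2)/p_1, and x_2* = 2 + 0.625·(…)/p_2.
Discretionary income = 315 − 20·6 − 2·12.4 = 170.2; x_1* = 20 + 0.375·170.2/6 = 30.6375.

x_1* = 30.6375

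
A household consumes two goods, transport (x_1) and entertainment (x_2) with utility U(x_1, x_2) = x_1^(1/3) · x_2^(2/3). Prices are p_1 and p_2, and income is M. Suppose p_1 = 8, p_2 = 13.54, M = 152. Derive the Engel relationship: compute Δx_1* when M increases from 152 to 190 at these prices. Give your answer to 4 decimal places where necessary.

Δx_1* = 1.5833

At p_1=8, p_2=13.54, M=152: x_1* = 1/3·152/8 = 6.3333.
At M' = 190: x_1* = 7.9167. Change: 7.9167 − 6.3333 = 1.5833.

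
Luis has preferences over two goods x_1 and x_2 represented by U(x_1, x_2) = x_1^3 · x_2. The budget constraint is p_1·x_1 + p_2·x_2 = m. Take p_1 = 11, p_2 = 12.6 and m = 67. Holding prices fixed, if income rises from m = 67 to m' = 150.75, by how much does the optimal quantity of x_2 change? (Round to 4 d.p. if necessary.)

Δx_2* = 1.6617

The MRS is 3·x_2/x_1. Set MRS = p_1/p_2.
So 3·p_2·x_2 = p_1·x_1; combined with the budget, a share 0.75 of income goes to x_1.
Demand: x_1*(p_1,p_2,m) = 0.75·m/p_1 and x_2* = 0.25·m/p_2.
At p_1=11, p_2=12.6, m=67: x_2* = 0.25·67/12.6 = 1.3294.
At m' = 150.75: x_2* = 2.9911. Change: 2.9911 − 1.3294 = 1.6617.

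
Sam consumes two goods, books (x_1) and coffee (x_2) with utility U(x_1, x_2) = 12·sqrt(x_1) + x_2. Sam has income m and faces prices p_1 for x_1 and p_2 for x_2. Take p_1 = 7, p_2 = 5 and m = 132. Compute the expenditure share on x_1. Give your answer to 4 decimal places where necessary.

Set MRS = p_1/p_2: 6·x_1^(−1/2) = p_1/p_2.
Solve: √x_1 = 6·p_2/p_1, so x_1*(p_1,p_2) = (6·p_2/p_1)², and x_2* = (m − p_1·x_1*)/p_2.
Plugging in: x_1* = (6·5/7)² = 18.3673, x_2* = 0.6857.
Expenditure on x_1: 7·18.3673 = 128.5714; share = 0.974.

share on x_1 = 0.974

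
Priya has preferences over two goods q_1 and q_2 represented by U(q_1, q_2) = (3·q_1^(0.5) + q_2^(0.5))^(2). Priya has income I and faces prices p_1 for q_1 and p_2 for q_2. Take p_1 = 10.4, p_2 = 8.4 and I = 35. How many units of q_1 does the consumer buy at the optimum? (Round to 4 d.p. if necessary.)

With the ratio pinned down, the budget gives q_1* = I/(p_1 + p_2·(q_2/q_1)) and q_2* = (q_2/q_1)·q_1*.
Numerically q_2/q_1 = 0.17032, so q_1* = 35/(10.4 + 8.4·0.17032) = 2.9584.

q_1* = 2.9584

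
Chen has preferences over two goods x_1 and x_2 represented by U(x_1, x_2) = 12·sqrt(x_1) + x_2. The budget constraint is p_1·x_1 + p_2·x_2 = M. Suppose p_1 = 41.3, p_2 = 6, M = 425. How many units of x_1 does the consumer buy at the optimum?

Solve: √x_1 = 6·p_2/p_1, so x_1*(p_1,p_2) = (6·p_2/p_1)², and x_2* = (M − p_1·x_1*)/p_2.
Plugging in: x_1* = (6·6/41.3)² = 0.7598.

x_1* = 0.7598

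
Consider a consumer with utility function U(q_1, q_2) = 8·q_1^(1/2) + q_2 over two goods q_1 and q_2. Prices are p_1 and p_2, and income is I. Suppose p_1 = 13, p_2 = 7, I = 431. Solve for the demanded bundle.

q_1* = 4.6391, q_2* = 52.956

Utility is quasi-linear in q_2; the FOC for q_1 is 4/√q_1 = p_1/p_2.
Solve: √q_1 = 4·p_2/p_1, so q_1*(p_1,p_2) = (4·p_2/p_1)², and q_2* = (I − p_1·q_1*)/p_2.
Plugging in: q_1* = (4·7/13)² = 4.6391, q_2* = 52.956.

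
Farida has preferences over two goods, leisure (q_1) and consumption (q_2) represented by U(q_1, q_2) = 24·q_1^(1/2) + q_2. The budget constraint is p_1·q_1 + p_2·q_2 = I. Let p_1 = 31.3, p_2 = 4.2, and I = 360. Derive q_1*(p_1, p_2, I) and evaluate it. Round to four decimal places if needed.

Utility is quasi-linear in q_2; the FOC for q_1 is 12/√q_1 = p_1/p_2.
Solve: √q_1 = 12·p_2/p_1, so q_1*(p_1,p_2) = (12·p_2/p_1)², and q_2* = (I − p_1·q_1*)/p_2.
Plugging in: q_1* = (12·4.2/31.3)² = 2.5928.

q_1* = 2.5928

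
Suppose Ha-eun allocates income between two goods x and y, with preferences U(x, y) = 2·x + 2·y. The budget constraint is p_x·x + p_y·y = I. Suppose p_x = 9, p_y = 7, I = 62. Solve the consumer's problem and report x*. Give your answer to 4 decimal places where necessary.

Perfect substitutes: compare marginal utility per dollar. 2/p_x vs 2/p_y → 0.2222 vs 0.2857.
y gives more utility per dollar, so spend all income on y: y* = I/p_y, x* = 0.
Numerically: x* = 0, y* = 8.8571.

x* = 0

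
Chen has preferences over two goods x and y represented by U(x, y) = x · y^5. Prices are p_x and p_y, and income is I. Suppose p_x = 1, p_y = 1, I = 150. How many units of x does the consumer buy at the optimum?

x* = 25

Tangency: MRS = (1/5)·y/x = p_x/p_y.
So p_y·y = 5·p_x·x; combined with the budget, a share 1/6 of income goes to x.
Demand: x*(p_x,p_y,I) = 1/6·I/p_x and y* = 5/6·I/p_y.
At p_x=1, p_y=1, I=150: x* = 1/6·150/1 = 25.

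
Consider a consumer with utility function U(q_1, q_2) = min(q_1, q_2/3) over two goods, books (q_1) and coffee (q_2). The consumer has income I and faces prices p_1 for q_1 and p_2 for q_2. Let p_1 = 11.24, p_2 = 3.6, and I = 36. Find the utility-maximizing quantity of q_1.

Demand: q_1*(p_1,p_2,I) = I/(p_1 + 3·p_2), q_2* = 3·I/(p_1 + 3·p_2).
Here 11.24 + 3·3.6 = 22.04, giving q_1* = 1.6334.

q_1* = 1.6334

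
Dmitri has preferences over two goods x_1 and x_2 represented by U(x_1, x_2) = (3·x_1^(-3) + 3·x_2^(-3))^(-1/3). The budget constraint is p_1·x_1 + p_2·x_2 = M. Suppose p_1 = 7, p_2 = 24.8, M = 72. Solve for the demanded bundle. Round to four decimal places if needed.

x_1* = 2.8712, x_2* = 2.0928

MRS = MU_x_1/MU_x_2 = (x_2/x_1)^(4). Set equal to p_1/p_2.
Hence x_2/x_1 = (p_1/p_2)^(1/(4)), i.e. raised to the 0.25 power.
With the ratio pinned down, the budget gives x_1* = M/(p_1 + p_2·(x_2/x_1)) and x_2* = (x_2/x_1)·x_1*.
Numerically x_2/x_1 = 0.728889, so x_1* = 72/(7 + 24.8·0.728889) = 2.8712 and x_2* = 0.728889·2.8712 = 2.0928.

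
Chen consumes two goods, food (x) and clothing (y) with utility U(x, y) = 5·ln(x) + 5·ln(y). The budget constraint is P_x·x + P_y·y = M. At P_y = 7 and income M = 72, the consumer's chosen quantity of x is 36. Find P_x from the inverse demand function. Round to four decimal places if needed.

P_x = 1

Tangency: MRS = y/x = P_x/P_y.
Rearranging, P_y·y = P_x·x. Substituting into the budget gives P_x·x·(1 + 1) = M.
Demand: x*(P_x,P_y,M) = 0.5·M/P_x and y* = 0.5·M/P_y.
Set x* = 36 in the demand function and solve for P_x: P_x = 1.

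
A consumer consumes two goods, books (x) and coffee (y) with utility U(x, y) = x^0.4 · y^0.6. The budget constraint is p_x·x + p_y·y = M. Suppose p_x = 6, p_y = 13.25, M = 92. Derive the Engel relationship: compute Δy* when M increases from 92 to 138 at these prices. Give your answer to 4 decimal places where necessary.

MU_x/MU_y = (0.4·y)/(0.6·x); tangency sets this equal to p_x/p_y.
So 0.4·p_y·y = 0.6·p_x·x; combined with the budget, a share 0.4 of income goes to x.
Demand: x*(p_x,p_y,M) = 0.4·M/p_x and y* = 0.6·M/p_y.
At p_x=6, p_y=13.25, M=92: y* = 0.6·92/13.25 = 4.166.
At M' = 138: y* = 6.2491. Change: 6.2491 − 4.166 = 2.083.

Δy* = 2.083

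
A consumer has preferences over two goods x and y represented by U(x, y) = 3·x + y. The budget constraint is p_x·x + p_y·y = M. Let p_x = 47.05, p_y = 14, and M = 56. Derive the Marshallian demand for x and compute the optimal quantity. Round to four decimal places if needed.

x* = 0

Perfect substitutes: compare marginal utility per dollar. 3/p_x vs 1/p_y → 0.0638 vs 0.0714.
y gives more utility per dollar, so spend all income on y: y* = M/p_y, x* = 0.
Numerically: x* = 0, y* = 4.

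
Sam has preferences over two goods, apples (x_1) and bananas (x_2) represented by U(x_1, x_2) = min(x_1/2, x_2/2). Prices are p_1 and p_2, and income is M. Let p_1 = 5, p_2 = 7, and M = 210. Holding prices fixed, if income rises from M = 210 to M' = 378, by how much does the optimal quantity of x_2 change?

Δx_2* = 14

Leontief preferences: the optimum is at the kink where x_1/2 = x_2/2, i.e. x_2 = x_1.
Budget: p_1·x_1 + p_2·x_1 = M, so (2·p_1 + 2·p_2)·x_1 = 2·M.
Demand: x_1*(p_1,p_2,M) = 2·M/(2·p_1 + 2·p_2), x_2* = 2·M/(2·p_1 + 2·p_2).
Here 2·5 + 2·7 = 24, giving x_2* = 17.5.
At M' = 378: x_2* = 31.5. Change: 31.5 − 17.5 = 14.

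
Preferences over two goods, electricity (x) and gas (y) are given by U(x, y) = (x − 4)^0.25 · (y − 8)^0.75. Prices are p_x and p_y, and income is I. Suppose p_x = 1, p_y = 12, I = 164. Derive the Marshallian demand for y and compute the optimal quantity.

y* = 12

MRS = (1/3)·(y−8)/(x−4). Tangency with p_x/p_y gives y−8 = 3·(p_x/p_y)·(x−4).
After buying the subsistence bundle (4, 8), a share 0.25 of the remaining income goes to x: x* = 4 + 0.25·(I − 4p_x − 8p_y)/p_x.
Discretionary income = 164 − 4·1 − 8·12 = 64; y* = 8 + 0.75·64/12 = 12.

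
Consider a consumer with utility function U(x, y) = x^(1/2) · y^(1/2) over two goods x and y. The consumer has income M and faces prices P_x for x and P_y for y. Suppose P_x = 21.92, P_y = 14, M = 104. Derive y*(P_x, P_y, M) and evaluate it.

y* = 3.7143

Demand: x*(P_x,P_y,M) = 0.5·M/P_x and y* = 0.5·M/P_y.
At P_x=21.92, P_y=14, M=104: y* = 0.5·104/14 = 3.7143.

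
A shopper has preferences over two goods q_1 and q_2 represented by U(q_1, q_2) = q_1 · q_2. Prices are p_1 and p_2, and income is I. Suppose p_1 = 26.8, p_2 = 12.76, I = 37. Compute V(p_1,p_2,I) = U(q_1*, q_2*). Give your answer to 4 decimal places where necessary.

V = 1.0008

MU_q_1/MU_q_2 = (q_2)/(q_1); tangency sets this equal to p_1/p_2.
So p_2·q_2 = p_1·q_1; combined with the budget, a share 0.5 of income goes to q_1.
Demand: q_1*(p_1,p_2,I) = 0.5·I/p_1 and q_2* = 0.5·I/p_2.
At p_1=26.8, p_2=12.76, I=37: q_1* = 0.5·37/26.8 = 0.6903, q_2* = 1.4498.
Utility at the optimum: U(0.6903, 1.4498) = 1.0008.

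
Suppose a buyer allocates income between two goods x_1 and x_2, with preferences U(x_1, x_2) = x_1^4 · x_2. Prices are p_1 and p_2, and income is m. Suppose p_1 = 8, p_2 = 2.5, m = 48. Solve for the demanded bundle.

x_1* = 4.8, x_2* = 3.84

MU_x_1/MU_x_2 = (4·x_2)/(x_1); tangency sets this equal to p_1/p_2.
Rearranging, p_2·x_2 = (1/4)·p_1·x_1. Substituting into the budget gives p_1·x_1·(1 + (1/4)) = m.
Demand: x_1*(p_1,p_2,m) = 0.8·m/p_1 and x_2* = 0.2·m/p_2.
At p_1=8, p_2=2.5, m=48: x_1* = 0.8·48/8 = 4.8, x_2* = 3.84.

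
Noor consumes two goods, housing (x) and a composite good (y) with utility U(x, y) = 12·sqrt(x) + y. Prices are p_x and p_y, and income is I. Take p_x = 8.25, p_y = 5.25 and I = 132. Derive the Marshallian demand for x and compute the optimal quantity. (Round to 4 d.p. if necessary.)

MU_x = 6/√x, MU_y = 1. Tangency: 6/√x = p_x/p_y.
Solve: √x = 6·p_y/p_x, so x*(p_x,p_y) = (6·p_y/p_x)², and y* = (I − p_x·x*)/p_y.
Plugging in: x* = (6·5.25/8.25)² = 14.5785.

x* = 14.5785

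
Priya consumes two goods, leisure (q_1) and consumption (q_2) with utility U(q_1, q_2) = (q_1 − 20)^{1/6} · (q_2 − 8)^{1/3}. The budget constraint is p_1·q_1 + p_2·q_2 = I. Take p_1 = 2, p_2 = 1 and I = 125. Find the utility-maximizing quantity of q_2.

q_2* = 59.3333

MRS = (1/2)·(q_2−8)/(q_1−20). Tangency with p_1/p_2 gives q_2−8 = 2·(p_1/p_2)·(q_1−20).
After buying the subsistence bundle (20, 8), a share 1/3 of the remaining income goes to q_1: q_1* = 20 + 1/3·(I − 20p_1 − 8p_2)/p_1.
Discretionary income = 125 − 20·2 − 8·1 = 77; q_2* = 8 + 2/3·77/1 = 59.3333.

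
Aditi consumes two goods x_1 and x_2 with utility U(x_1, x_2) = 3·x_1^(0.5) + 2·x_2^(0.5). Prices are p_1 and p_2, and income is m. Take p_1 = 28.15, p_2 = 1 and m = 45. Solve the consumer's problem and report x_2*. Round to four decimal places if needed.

x_2* = 41.6694

From the CES first-order condition, (3/2)·(x_2/x_1)^(0.5) = p_1/p_2.
Hence x_2/x_1 = ((2/3)·p_1/p_2)^(1/(0.5)), i.e. raised to the 2 power.
With the ratio pinned down, the budget gives x_1* = m/(p_1 + p_2·(x_2/x_1)) and x_2* = (x_2/x_1)·x_1*.
Numerically x_2/x_1 = 352.187778, so x_1* = 45/(28.15 + 1·352.187778) = 0.1183 and x_2* = 352.187778·0.1183 = 41.6694.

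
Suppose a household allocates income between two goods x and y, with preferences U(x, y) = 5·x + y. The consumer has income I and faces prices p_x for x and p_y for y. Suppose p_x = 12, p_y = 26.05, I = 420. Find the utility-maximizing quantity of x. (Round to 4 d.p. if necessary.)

x* = 35

Perfect substitutes: compare marginal utility per dollar. 5/p_x vs 1/p_y → 0.4167 vs 0.0384.
x gives more utility per dollar, so spend all income on x: x* = I/p_x, y* = 0.
Numerically: x* = 35, y* = 0.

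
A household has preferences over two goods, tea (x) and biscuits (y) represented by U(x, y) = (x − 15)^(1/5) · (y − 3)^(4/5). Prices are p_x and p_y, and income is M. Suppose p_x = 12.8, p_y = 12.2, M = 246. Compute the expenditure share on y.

share on y = 0.2054

Let x' = x−15, y' = y−3. MRS = (1/4)·y'/x' = p_x/p_y.
Substituting into the budget: x* = 15 + 0.2·(M − 15·p_x − 3·p_y)/p_x, and y* = 3 + 0.8·(…)/p_y.
Discretionary income = 246 − 15·12.8 − 3·12.2 = 17.4; x* = 15 + 0.2·17.4/12.8 = 15.2719; y* = 3 + 0.8·17.4/12.2 = 4.141.
Expenditure on y: 12.2·4.141 = 50.52; share = 0.2054.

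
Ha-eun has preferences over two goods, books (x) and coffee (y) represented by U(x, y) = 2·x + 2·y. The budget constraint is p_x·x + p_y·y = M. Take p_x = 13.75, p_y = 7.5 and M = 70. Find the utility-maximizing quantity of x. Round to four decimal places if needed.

x* = 0

y gives more utility per dollar, so spend all income on y: y* = M/p_y, x* = 0.
Numerically: x* = 0, y* = 9.3333.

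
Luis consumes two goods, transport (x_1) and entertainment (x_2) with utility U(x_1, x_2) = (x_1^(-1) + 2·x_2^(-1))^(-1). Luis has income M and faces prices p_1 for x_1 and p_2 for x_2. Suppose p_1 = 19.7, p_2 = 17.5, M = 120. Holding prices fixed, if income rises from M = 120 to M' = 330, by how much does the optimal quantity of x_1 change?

Δx_1* = 4.5694

With the ratio pinned down, the budget gives x_1* = M/(p_1 + p_2·(x_2/x_1)) and x_2* = (x_2/x_1)·x_1*.
Numerically x_2/x_1 = 1.500476, so x_1* = 120/(19.7 + 17.5·1.500476) = 2.6111.
At M' = 330: x_1* = 7.1804. Change: 7.1804 − 2.6111 = 4.5694.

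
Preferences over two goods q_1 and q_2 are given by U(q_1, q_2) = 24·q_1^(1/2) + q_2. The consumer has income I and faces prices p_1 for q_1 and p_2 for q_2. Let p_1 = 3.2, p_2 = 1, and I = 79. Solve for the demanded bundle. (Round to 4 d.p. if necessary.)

q_1* = 14.0625, q_2* = 34

MU_q_1 = 12/√q_1, MU_q_2 = 1. Tangency: 12/√q_1 = p_1/p_2.
Solve: √q_1 = 12·p_2/p_1, so q_1*(p_1,p_2) = (12·p_2/p_1)², and q_2* = (I − p_1·q_1*)/p_2.
Plugging in: q_1* = (12·1/3.2)² = 14.0625, q_2* = 34.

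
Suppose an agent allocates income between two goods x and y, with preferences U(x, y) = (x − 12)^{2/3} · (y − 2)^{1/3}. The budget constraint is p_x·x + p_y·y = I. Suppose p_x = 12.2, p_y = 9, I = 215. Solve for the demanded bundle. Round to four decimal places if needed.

x* = 14.765, y* = 3.8741

Discretionary income = 215 − 12·12.2 − 2·9 = 50.6; x* = 12 + 2/3·50.6/12.2 = 14.765; y* = 2 + 1/3·50.6/9 = 3.8741.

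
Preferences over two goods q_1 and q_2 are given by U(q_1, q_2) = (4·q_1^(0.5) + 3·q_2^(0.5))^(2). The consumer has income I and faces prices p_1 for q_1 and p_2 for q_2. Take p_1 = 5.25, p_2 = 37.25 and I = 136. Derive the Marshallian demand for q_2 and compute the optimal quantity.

MRS = MU_q_1/MU_q_2 = (4/3)·(q_2/q_1)^(0.5). Set equal to p_1/p_2.
Hence q_2/q_1 = ((3/4)·p_1/p_2)^(1/(0.5)), i.e. raised to the 2 power.
Substitute q_2 = (q_2/q_1)·q_1 into the budget: q_1* = I/(p_1 + p_2·(q_2/q_1)).
Numerically q_2/q_1 = 0.011173, so q_1* = 136/(5.25 + 37.25·0.011173) = 24.0019 and q_2* = 0.011173·24.0019 = 0.2682.

q_2* = 0.2682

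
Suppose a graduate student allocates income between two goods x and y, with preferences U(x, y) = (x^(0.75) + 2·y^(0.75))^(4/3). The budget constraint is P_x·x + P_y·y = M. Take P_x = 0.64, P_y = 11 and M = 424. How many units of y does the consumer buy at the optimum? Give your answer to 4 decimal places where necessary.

y* = 0.1211

Substitute y = (y/x)·x into the budget: x* = M/(P_x + P_y·(y/x)).
Numerically y/x = 0.000183, so x* = 424/(0.64 + 11·0.000183) = 660.4189 and y* = 0.000183·660.4189 = 0.1211.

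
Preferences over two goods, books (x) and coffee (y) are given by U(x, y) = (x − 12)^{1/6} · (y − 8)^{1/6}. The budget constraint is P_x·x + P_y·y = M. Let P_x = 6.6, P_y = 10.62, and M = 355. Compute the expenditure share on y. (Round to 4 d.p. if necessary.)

Substituting into the budget: x* = 12 + 0.5·(M − 12·P_x − 8·P_y)/P_x, and y* = 8 + 0.5·(…)/P_y.
Discretionary income = 355 − 12·6.6 − 8·10.62 = 190.84; x* = 12 + 0.5·190.84/6.6 = 26.4576; y* = 8 + 0.5·190.84/10.62 = 16.9849.
Expenditure on y: 10.62·16.9849 = 180.38; share = 0.5081.

share on y = 0.5081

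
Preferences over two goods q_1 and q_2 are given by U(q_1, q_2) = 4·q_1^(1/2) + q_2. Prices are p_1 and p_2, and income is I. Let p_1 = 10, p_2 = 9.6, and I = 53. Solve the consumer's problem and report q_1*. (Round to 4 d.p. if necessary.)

q_1* = 3.6864

Solve: √q_1 = 2·p_2/p_1, so q_1*(p_1,p_2) = (2·p_2/p_1)², and q_2* = (I − p_1·q_1*)/p_2.
Plugging in: q_1* = (2·9.6/10)² = 3.6864.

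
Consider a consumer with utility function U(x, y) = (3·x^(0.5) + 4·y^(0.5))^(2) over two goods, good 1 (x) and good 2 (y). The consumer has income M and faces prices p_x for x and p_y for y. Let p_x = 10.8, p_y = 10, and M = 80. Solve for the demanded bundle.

MU_x ∝ 3·x^(-0.5), MU_y ∝ 4·y^(-0.5), so MRS = (3/4)·(y/x)^(0.5) = p_x/p_y.
Solve for the ratio: y/x = [(4/3)·p_x/p_y]^(2).
With the ratio pinned down, the budget gives x* = M/(p_x + p_y·(y/x)) and y* = (y/x)·x*.
Numerically y/x = 2.0736, so x* = 80/(10.8 + 10·2.0736) = 2.5368 and y* = 2.0736·2.5368 = 5.2603.

x* = 2.5368, y* = 5.2603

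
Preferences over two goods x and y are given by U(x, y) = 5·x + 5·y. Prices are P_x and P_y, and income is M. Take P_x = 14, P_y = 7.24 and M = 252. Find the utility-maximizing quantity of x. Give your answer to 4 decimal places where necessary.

x* = 0

Linear utility — the consumer picks whichever good has higher MU/price: 5/14 = 0.3571 vs 5/7.24 = 0.6906.
y gives more utility per dollar, so spend all income on y: y* = M/P_y, x* = 0.
Numerically: x* = 0, y* = 34.8066.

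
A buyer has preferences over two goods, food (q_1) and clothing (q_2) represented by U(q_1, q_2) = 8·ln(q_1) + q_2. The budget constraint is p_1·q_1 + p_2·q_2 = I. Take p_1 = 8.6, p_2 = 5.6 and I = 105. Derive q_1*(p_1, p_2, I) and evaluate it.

q_1* = 5.2093

MU_q_1 = 8/q_1, MU_q_2 = 1. Tangency: 8/q_1 = p_1/p_2.
So q_1*(p_1,p_2) = 8·p_2/p_1, independent of income; and q_2* = (I − 8·p_2)/p_2.
At the given prices: q_1* = 8·5.6/8.6 = 5.2093.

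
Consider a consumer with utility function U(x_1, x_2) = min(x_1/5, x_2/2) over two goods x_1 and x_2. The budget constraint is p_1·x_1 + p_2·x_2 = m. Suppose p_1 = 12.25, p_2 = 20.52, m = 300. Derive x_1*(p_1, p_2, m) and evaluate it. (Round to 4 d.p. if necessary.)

x_1* = 14.6642

Leontief preferences: the optimum is at the kink where x_1/5 = x_2/2, i.e. x_2 = (2/5)·x_1.
Budget: p_1·x_1 + p_2·(2/5)·x_1 = m, so (5·p_1 + 2·p_2)·x_1 = 5·m.
Demand: x_1*(p_1,p_2,m) = 5·m/(5·p_1 + 2·p_2), x_2* = 2·m/(5·p_1 + 2·p_2).
Here 5·12.25 + 2·20.52 = 102.29, giving x_1* = 14.6642.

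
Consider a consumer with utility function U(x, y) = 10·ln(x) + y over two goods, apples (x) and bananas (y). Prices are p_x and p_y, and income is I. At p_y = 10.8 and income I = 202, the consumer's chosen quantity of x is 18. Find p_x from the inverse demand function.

Set MRS = p_x/p_y: (10/x)/1 = p_x/p_y.
So x*(p_x,p_y) = 10·p_y/p_x, independent of income; and y* = (I − 10·p_y)/p_y.
Set x* = 18 in the demand function and solve for p_x: p_x = 6.

p_x = 6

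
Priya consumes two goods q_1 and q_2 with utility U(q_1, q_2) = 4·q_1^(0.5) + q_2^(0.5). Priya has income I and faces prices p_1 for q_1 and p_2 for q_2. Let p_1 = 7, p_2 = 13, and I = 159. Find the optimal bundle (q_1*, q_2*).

q_1* = 21.9748, q_2* = 0.3982

MU_q_1 ∝ 4·q_1^(-0.5), MU_q_2 ∝ q_2^(-0.5), so MRS = 4·(q_2/q_1)^(0.5) = p_1/p_2.
Hence q_2/q_1 = ((1/4)·p_1/p_2)^(1/(0.5)), i.e. raised to the 2 power.
With the ratio pinned down, the budget gives q_1* = I/(p_1 + p_2·(q_2/q_1)) and q_2* = (q_2/q_1)·q_1*.
Numerically q_2/q_1 = 0.018121, so q_1* = 159/(7 + 13·0.018121) = 21.9748 and q_2* = 0.018121·21.9748 = 0.3982.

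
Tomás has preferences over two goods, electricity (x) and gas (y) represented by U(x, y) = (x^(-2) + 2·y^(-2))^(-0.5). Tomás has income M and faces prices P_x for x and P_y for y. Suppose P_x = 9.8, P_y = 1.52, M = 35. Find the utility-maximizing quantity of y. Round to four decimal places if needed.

MRS = MU_x/MU_y = (1/2)·(y/x)^(3). Set equal to P_x/P_y.
Hence y/x = (2·P_x/P_y)^(1/(3)), i.e. raised to the 1/3 power.
Substitute y = (y/x)·x into the budget: x* = M/(P_x + P_y·(y/x)).
Numerically y/x = 2.344971, so x* = 35/(9.8 + 1.52·2.344971) = 2.6189 and y* = 2.344971·2.6189 = 6.1413.

y* = 6.1413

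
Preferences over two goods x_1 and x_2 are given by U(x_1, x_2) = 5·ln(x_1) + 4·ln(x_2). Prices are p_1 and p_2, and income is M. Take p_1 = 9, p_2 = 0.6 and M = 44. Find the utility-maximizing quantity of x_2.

MU_x_1/MU_x_2 = (5·x_2)/(4·x_1); tangency sets this equal to p_1/p_2.
Rearranging, p_2·x_2 = (4/5)·p_1·x_1. Substituting into the budget gives p_1·x_1·(1 + (4/5)) = M.
Demand: x_1*(p_1,p_2,M) = 5/9·M/p_1 and x_2* = 4/9·M/p_2.
At p_1=9, p_2=0.6, M=44: x_2* = 4/9·44/0.6 = 32.5926.

x_2* = 32.5926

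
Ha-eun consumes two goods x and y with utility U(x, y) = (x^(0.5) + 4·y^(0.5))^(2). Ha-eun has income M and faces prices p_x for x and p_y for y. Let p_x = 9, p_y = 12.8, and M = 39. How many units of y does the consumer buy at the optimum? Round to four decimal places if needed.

MU_x ∝ x^(-0.5), MU_y ∝ 4·y^(-0.5), so MRS = (1/4)·(y/x)^(0.5) = p_x/p_y.
Hence y/x = (4·p_x/p_y)^(1/(0.5)), i.e. raised to the 2 power.
With the ratio pinned down, the budget gives x* = M/(p_x + p_y·(y/x)) and y* = (y/x)·x*.
Numerically y/x = 7.910156, so x* = 39/(9 + 12.8·7.910156) = 0.3537 and y* = 7.910156·0.3537 = 2.7982.

y* = 2.7982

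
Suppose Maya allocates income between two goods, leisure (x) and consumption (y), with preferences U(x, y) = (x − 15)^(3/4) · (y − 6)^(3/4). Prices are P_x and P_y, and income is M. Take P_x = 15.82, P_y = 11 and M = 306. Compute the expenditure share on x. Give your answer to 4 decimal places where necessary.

Let x' = x−15, y' = y−6. MRS = y'/x' = P_x/P_y.
After buying the subsistence bundle (15, 6), a share 0.5 of the remaining income goes to x: x* = 15 + 0.5·(M − 15P_x − 6P_y)/P_x.
Discretionary income = 306 − 15·15.82 − 6·11 = 2.7; x* = 15 + 0.5·2.7/15.82 = 15.0853; y* = 6 + 0.5·2.7/11 = 6.1227.
Expenditure on x: 15.82·15.0853 = 238.65; share = 0.7799.

share on x = 0.7799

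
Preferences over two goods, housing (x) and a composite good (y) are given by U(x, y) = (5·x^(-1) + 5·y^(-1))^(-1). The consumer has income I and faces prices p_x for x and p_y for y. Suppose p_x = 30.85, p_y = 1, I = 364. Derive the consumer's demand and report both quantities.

With the ratio pinned down, the budget gives x* = I/(p_x + p_y·(y/x)) and y* = (y/x)·x*.
Numerically y/x = 5.554278, so x* = 364/(30.85 + 1·5.554278) = 9.9988 and y* = 5.554278·9.9988 = 55.5362.

x* = 9.9988, y* = 55.5362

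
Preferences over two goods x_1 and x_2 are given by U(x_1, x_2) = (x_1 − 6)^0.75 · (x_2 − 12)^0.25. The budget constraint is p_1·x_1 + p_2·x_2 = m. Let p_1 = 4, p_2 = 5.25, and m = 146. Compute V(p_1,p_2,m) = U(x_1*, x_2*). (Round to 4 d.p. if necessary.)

V = 7.8532

This is Cobb-Douglas in (x_1−6, x_2−12): tangency gives 0.75·p_2·(x_2−12) = 0.25·p_1·(x_1−6).
Substituting into the budget: x_1* = 6 + 0.75·(m − 6·p_1 − 12·p_2)/p_1, and x_2* = 12 + 0.25·(…)/p_2.
Discretionary income = 146 − 6·4 − 12·5.25 = 59; x_1* = 6 + 0.75·59/4 = 17.0625; x_2* = 12 + 0.25·59/5.25 = 14.8095.
Utility at the optimum: U(17.0625, 14.8095) = 7.8532.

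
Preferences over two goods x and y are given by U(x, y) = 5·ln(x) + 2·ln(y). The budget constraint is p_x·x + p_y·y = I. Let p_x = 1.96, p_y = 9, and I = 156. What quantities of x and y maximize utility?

Demand: x*(p_x,p_y,I) = 5/7·I/p_x and y* = 2/7·I/p_y.
At p_x=1.96, p_y=9, I=156: x* = 5/7·156/1.96 = 56.8513, y* = 4.9524.

x* = 56.8513, y* = 4.9524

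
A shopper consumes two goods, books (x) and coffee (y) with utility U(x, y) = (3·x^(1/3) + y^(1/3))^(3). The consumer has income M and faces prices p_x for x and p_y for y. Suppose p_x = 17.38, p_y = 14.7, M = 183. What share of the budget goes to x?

MRS = MU_x/MU_y = 3·(y/x)^(2/3). Set equal to p_x/p_y.
Solve for the ratio: y/x = [(1/3)·p_x/p_y]^(1.5).
With the ratio pinned down, the budget gives x* = M/(p_x + p_y·(y/x)) and y* = (y/x)·x*.
Numerically y/x = 0.24741, so x* = 183/(17.38 + 14.7·0.24741) = 8.7073 and y* = 0.24741·8.7073 = 2.1543.
Expenditure on x: 17.38·8.7073 = 151.3323; share = 0.827.

share on x = 0.827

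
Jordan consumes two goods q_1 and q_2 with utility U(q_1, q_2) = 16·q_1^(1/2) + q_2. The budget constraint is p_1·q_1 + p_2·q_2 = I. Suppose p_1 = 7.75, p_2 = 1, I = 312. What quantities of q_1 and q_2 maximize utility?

q_1* = 1.0656, q_2* = 303.7419

Solve: √q_1 = 8·p_2/p_1, so q_1*(p_1,p_2) = (8·p_2/p_1)², and q_2* = (I − p_1·q_1*)/p_2.
Plugging in: q_1* = (8·1/7.75)² = 1.0656, q_2* = 303.7419.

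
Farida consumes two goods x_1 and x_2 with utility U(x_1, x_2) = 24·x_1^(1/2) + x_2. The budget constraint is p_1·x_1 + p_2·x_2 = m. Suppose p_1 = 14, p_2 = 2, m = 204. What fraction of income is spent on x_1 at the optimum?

share on x_1 = 0.2017

MU_x_1 = 12/√x_1, MU_x_2 = 1. Tangency: 12/√x_1 = p_1/p_2.
Thus x_1* = (12·p_2/p_1)² — independent of m — with the rest of income spent on x_2.
Plugging in: x_1* = (12·2/14)² = 2.9388, x_2* = 81.4286.
Expenditure on x_1: 14·2.9388 = 41.1429; share = 0.2017.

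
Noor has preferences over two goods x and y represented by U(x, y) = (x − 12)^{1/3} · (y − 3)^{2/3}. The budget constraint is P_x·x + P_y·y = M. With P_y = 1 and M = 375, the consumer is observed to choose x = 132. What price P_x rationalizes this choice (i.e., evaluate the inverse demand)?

P_x = 1

This is Cobb-Douglas in (x−12, y−3): tangency gives 1/3·P_y·(y−3) = 2/3·P_x·(x−12).
After buying the subsistence bundle (12, 3), a share 1/3 of the remaining income goes to x: x* = 12 + 1/3·(M − 12P_x − 3P_y)/P_x.
Set x* = 132 in the demand function and solve for P_x: P_x = 1.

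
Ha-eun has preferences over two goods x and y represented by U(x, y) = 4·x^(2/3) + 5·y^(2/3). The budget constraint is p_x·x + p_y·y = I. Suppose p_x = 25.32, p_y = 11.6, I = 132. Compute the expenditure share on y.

share on y = 0.903

MU_x ∝ 4·x^(-1/3), MU_y ∝ 5·y^(-1/3), so MRS = (4/5)·(y/x)^(1/3) = p_x/p_y.
Solve for the ratio: y/x = [(5/4)·p_x/p_y]^(3).
With the ratio pinned down, the budget gives x* = I/(p_x + p_y·(y/x)) and y* = (y/x)·x*.
Numerically y/x = 20.311742, so x* = 132/(25.32 + 11.6·20.311742) = 0.5059 and y* = 20.311742·0.5059 = 10.2751.
Expenditure on y: 11.6·10.2751 = 119.1914; share = 0.903.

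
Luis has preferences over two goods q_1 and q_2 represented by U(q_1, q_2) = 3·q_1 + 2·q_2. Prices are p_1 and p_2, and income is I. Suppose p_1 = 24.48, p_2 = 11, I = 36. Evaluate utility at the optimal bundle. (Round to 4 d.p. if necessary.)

V = 6.5455

q_2 gives more utility per dollar, so spend all income on q_2: q_2* = I/p_2, q_1* = 0.
Numerically: q_1* = 0, q_2* = 3.2727.
Utility at the optimum: U(0, 3.2727) = 6.5455.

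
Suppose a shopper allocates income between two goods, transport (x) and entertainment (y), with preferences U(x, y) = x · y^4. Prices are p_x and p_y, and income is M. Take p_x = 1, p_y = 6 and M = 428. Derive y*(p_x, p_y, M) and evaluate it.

y* = 57.0667

The MRS is (1/4)·y/x. Set MRS = p_x/p_y.
So p_y·y = 4·p_x·x; combined with the budget, a share 0.2 of income goes to x.
Demand: x*(p_x,p_y,M) = 0.2·M/p_x and y* = 0.8·M/p_y.
At p_x=1, p_y=6, M=428: y* = 0.8·428/6 = 57.0667.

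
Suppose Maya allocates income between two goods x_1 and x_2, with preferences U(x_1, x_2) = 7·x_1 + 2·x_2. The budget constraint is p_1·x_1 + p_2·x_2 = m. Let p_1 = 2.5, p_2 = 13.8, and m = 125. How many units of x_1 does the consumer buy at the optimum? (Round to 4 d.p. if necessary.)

x_1* = 50

Perfect substitutes: compare marginal utility per dollar. 7/p_1 vs 2/p_2 → 2.8 vs 0.1449.
x_1 gives more utility per dollar, so spend all income on x_1: x_1* = m/p_1, x_2* = 0.
Numerically: x_1* = 50, x_2* = 0.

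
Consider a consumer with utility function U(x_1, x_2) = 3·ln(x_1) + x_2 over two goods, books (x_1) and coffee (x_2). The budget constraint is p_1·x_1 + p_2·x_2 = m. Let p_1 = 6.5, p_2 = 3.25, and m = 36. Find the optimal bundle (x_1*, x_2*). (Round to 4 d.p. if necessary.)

Set MRS = p_1/p_2: (3/x_1)/1 = p_1/p_2.
So x_1*(p_1,p_2) = 3·p_2/p_1, independent of income; and x_2* = (m − 3·p_2)/p_2.
At the given prices: x_1* = 3·3.25/6.5 = 1.5, and x_2* = 8.0769.

x_1* = 1.5, x_2* = 8.0769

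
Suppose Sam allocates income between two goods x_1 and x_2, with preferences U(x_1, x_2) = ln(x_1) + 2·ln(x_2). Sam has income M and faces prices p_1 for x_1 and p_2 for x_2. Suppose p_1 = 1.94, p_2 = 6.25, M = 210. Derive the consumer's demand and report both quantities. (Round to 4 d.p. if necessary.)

x_1* = 36.0825, x_2* = 22.4

The MRS is (1/2)·x_2/x_1. Set MRS = p_1/p_2.
So p_2·x_2 = 2·p_1·x_1; combined with the budget, a share 1/3 of income goes to x_1.
Demand: x_1*(p_1,p_2,M) = 1/3·M/p_1 and x_2* = 2/3·M/p_2.
At p_1=1.94, p_2=6.25, M=210: x_1* = 1/3·210/1.94 = 36.0825, x_2* = 22.4.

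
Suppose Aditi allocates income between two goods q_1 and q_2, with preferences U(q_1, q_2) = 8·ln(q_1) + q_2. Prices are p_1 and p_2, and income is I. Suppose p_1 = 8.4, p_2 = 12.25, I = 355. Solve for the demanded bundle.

q_1* = 11.6667, q_2* = 20.9796

Set MRS = p_1/p_2: (8/q_1)/1 = p_1/p_2.
So q_1*(p_1,p_2) = 8·p_2/p_1, independent of income; and q_2* = (I − 8·p_2)/p_2.
At the given prices: q_1* = 8·12.25/8.4 = 11.6667, and q_2* = 20.9796.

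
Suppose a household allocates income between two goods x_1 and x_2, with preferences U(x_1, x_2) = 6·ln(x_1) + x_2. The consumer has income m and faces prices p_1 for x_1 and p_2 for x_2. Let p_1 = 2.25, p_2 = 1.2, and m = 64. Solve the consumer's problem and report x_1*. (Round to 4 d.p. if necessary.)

x_1* = 3.2

MU_x_1 = 6/x_1, MU_x_2 = 1. Tangency: 6/x_1 = p_1/p_2.
So x_1*(p_1,p_2) = 6·p_2/p_1, independent of income; and x_2* = (m − 6·p_2)/p_2.
At the given prices: x_1* = 6·1.2/2.25 = 3.2.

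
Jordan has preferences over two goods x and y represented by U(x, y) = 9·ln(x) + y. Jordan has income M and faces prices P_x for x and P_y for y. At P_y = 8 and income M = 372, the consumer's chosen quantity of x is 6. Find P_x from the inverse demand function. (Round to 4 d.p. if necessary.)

P_x = 12

MU_x = 9/x, MU_y = 1. Tangency: 9/x = P_x/P_y.
So x*(P_x,P_y) = 9·P_y/P_x, independent of income; and y* = (M − 9·P_y)/P_y.
Set x* = 6 in the demand function and solve for P_x: P_x = 12.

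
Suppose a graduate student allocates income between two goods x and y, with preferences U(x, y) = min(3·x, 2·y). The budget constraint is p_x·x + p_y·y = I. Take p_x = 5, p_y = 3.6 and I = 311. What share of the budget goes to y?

With perfect complements, no substitution: consume in ratio x:y = 2:3.
Budget: p_x·x + p_y·(3/2)·x = I, so (2·p_x + 3·p_y)·x = 2·I.
Demand: x*(p_x,p_y,I) = 2·I/(2·p_x + 3·p_y), y* = 3·I/(2·p_x + 3·p_y).
Here 2·5 + 3·3.6 = 20.8, giving x* = 29.9038 and y* = 44.8558.
Expenditure on y: 3.6·44.8558 = 161.4808; share = 0.5192.

share on y = 0.5192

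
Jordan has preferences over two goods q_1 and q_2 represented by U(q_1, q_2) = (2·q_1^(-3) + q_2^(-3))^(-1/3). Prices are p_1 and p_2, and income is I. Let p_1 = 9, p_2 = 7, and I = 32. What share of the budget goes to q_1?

share on q_1 = 0.5895

MU_q_1 ∝ 2·q_1^(-4), MU_q_2 ∝ q_2^(-4), so MRS = 2·(q_2/q_1)^(4) = p_1/p_2.
Hence q_2/q_1 = ((1/2)·p_1/p_2)^(1/(4)), i.e. raised to the 0.25 power.
Substitute q_2 = (q_2/q_1)·q_1 into the budget: q_1* = I/(p_1 + p_2·(q_2/q_1)).
Numerically q_2/q_1 = 0.895424, so q_1* = 32/(9 + 7·0.895424) = 2.0959 and q_2* = 0.895424·2.0959 = 1.8767.
Expenditure on q_1: 9·2.0959 = 18.863; share = 0.5895.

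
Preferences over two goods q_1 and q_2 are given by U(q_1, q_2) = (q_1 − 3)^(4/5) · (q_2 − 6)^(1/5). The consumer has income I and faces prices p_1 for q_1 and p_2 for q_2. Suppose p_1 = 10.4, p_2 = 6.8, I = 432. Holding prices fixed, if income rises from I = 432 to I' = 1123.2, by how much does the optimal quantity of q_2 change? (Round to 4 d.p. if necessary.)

Δq_2* = 20.3294

Let q_1' = q_1−3, q_2' = q_2−6. MRS = 4·q_2'/q_1' = p_1/p_2.
Substituting into the budget: q_1* = 3 + 0.8·(I − 3·p_1 − 6·p_2)/p_1, and q_2* = 6 + 0.2·(…)/p_2.
Discretionary income = 432 − 3·10.4 − 6·6.8 = 360; q_2* = 6 + 0.2·360/6.8 = 16.5882.
At I' = 1123.2: q_2* = 36.9176. Change: 36.9176 − 16.5882 = 20.3294.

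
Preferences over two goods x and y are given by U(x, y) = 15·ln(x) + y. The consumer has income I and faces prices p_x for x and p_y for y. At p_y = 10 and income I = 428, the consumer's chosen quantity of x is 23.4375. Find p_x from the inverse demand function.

p_x = 6.4

Set MRS = p_x/p_y: (15/x)/1 = p_x/p_y.
So x*(p_x,p_y) = 15·p_y/p_x, independent of income; and y* = (I − 15·p_y)/p_y.
Set x* = 23.4375 in the demand function and solve for p_x: p_x = 6.4.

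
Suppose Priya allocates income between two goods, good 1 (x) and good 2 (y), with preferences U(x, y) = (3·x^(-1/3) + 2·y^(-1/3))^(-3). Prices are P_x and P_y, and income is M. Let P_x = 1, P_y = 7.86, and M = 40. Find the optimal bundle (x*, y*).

MU_x ∝ 3·x^(-4/3), MU_y ∝ 2·y^(-4/3), so MRS = (3/2)·(y/x)^(4/3) = P_x/P_y.
Solve for the ratio: y/x = [(2/3)·P_x/P_y]^(0.75).
Substitute y = (y/x)·x into the budget: x* = M/(P_x + P_y·(y/x)).
Numerically y/x = 0.157168, so x* = 40/(1 + 7.86·0.157168) = 17.8944 and y* = 0.157168·17.8944 = 2.8124.

x* = 17.8944, y* = 2.8124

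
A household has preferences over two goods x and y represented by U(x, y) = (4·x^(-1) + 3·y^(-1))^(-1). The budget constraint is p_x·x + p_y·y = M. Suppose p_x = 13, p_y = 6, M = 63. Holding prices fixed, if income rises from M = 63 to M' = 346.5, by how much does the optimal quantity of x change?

MU_x ∝ 4·x^(-2), MU_y ∝ 3·y^(-2), so MRS = (4/3)·(y/x)^(2) = p_x/p_y.
Solve for the ratio: y/x = [(3/4)·p_x/p_y]^(0.5).
With the ratio pinned down, the budget gives x* = M/(p_x + p_y·(y/x)) and y* = (y/x)·x*.
Numerically y/x = 1.274755, so x* = 63/(13 + 6·1.274755) = 3.0511.
At M' = 346.5: x* = 16.7809. Change: 16.7809 − 3.0511 = 13.7298.

Δx* = 13.7298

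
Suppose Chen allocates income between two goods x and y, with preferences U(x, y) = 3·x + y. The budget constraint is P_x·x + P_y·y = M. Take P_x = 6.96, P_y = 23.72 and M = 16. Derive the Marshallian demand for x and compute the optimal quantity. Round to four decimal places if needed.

Linear utility — the consumer picks whichever good has higher MU/price: 3/6.96 = 0.431 vs 1/23.72 = 0.0422.
x gives more utility per dollar, so spend all income on x: x* = M/P_x, y* = 0.
Numerically: x* = 2.2989, y* = 0.

x* = 2.2989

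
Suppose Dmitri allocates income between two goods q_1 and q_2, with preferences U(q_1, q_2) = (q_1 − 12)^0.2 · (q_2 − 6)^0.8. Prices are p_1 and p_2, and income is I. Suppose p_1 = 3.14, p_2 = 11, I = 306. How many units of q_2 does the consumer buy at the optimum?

q_2* = 20.7142

Discretionary income = 306 − 12·3.14 − 6·11 = 202.32; q_2* = 6 + 0.8·202.32/11 = 20.7142.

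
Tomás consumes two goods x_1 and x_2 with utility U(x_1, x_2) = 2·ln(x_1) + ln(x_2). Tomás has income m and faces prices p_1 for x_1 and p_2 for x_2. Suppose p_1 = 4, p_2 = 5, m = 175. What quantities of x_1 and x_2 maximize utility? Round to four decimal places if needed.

x_1* = 29.1667, x_2* = 11.6667

Demand: x_1*(p_1,p_2,m) = 2/3·m/p_1 and x_2* = 1/3·m/p_2.
At p_1=4, p_2=5, m=175: x_1* = 2/3·175/4 = 29.1667, x_2* = 11.6667.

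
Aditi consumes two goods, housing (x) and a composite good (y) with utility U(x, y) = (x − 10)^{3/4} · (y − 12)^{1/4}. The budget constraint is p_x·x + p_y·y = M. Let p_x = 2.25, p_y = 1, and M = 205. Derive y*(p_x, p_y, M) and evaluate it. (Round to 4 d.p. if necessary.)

y* = 54.625

MRS = 3·(y−12)/(x−10). Tangency with p_x/p_y gives y−12 = (1/3)·(p_x/p_y)·(x−10).
Substituting into the budget: x* = 10 + 0.75·(M − 10·p_x − 12·p_y)/p_x, and y* = 12 + 0.25·(…)/p_y.
Discretionary income = 205 − 10·2.25 − 12·1 = 170.5; y* = 12 + 0.25·170.5/1 = 54.625.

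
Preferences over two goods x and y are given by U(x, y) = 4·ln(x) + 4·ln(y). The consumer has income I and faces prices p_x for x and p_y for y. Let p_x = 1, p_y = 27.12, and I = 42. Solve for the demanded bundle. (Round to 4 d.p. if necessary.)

MU_x/MU_y = (4·y)/(4·x); tangency sets this equal to p_x/p_y.
So 4·p_y·y = 4·p_x·x; combined with the budget, a share 0.5 of income goes to x.
Demand: x*(p_x,p_y,I) = 0.5·I/p_x and y* = 0.5·I/p_y.
At p_x=1, p_y=27.12, I=42: x* = 0.5·42/1 = 21, y* = 0.7743.

x* = 21, y* = 0.7743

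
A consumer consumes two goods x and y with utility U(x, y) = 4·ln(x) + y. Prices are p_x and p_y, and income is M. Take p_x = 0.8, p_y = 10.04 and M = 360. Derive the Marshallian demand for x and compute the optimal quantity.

x* = 50.2

Set MRS = p_x/p_y: (4/x)/1 = p_x/p_y.
So x*(p_x,p_y) = 4·p_y/p_x, independent of income; and y* = (M − 4·p_y)/p_y.
At the given prices: x* = 4·10.04/0.8 = 50.2.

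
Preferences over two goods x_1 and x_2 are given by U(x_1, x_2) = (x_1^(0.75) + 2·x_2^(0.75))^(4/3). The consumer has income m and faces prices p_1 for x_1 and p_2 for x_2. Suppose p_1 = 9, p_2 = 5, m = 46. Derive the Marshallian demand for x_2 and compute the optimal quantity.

x_2* = 9.1025

MRS = MU_x_1/MU_x_2 = (1/2)·(x_2/x_1)^(0.25). Set equal to p_1/p_2.
Hence x_2/x_1 = (2·p_1/p_2)^(1/(0.25)), i.e. raised to the 4 power.
Substitute x_2 = (x_2/x_1)·x_1 into the budget: x_1* = m/(p_1 + p_2·(x_2/x_1)).
Numerically x_2/x_1 = 167.9616, so x_1* = 46/(9 + 5·167.9616) = 0.0542 and x_2* = 167.9616·0.0542 = 9.1025.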